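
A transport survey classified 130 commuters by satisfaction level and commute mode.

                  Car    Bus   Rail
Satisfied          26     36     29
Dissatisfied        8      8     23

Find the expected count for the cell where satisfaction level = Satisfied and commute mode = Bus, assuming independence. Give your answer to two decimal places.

Row total (Satisfied) = 91; column total (Bus) = 44; grand total N = 130.
Expected count = (row total × column total) / N = 91 × 44 / 130 = 30.80.

30.80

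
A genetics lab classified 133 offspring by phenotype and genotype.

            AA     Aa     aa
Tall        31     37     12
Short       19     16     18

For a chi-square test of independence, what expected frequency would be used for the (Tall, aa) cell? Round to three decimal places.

18.045

Row total (Tall) = 80; column total (aa) = 30; grand total N = 133.
Expected count = (row total × column total) / N = 80 × 30 / 133 = 18.045.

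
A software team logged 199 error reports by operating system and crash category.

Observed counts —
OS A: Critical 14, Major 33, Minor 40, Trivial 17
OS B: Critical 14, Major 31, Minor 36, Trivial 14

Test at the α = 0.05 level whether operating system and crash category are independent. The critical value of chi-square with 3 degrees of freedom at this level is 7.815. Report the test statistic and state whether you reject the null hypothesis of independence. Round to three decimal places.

Row totals: 104, 95. Column totals: 28, 64, 76, 31. Grand total N = 199.
Expected counts (row total × column total / N):
  OS A, Critical: 104×28/199 = 14.6332
  OS A, Major: 104×64/199 = 33.4472
  OS A, Minor: 104×76/199 = 39.7186
  OS A, Trivial: 104×31/199 = 16.2010
  OS B, Critical: 95×28/199 = 13.3668
  OS B, Major: 95×64/199 = 30.5528
  OS B, Minor: 95×76/199 = 36.2814
  OS B, Trivial: 95×31/199 = 14.7990
Contributions (O − E)²/E:
  (14 − 14.6332)²/14.6332 = 0.0274
  (33 − 33.4472)²/33.4472 = 0.0060
  (40 − 39.7186)²/39.7186 = 0.0020
  (17 − 16.2010)²/16.2010 = 0.0394
  (14 − 13.3668)²/13.3668 = 0.0300
  (31 − 30.5528)²/30.5528 = 0.0065
  (36 − 36.2814)²/36.2814 = 0.0022
  (14 − 14.7990)²/14.7990 = 0.0431
χ² = 0.0274 + 0.0060 + 0.0020 + 0.0394 + 0.0300 + 0.0065 + 0.0022 + 0.0431 = 0.157
df = (2−1)(4−1) = 3. Since 0.157 < 7.815, fail to reject the null hypothesis of independence at α = 0.05.

0.157; fail to reject H₀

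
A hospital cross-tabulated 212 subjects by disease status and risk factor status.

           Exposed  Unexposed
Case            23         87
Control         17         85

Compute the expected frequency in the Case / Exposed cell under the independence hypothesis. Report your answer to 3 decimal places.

20.755

Row total (Case) = 110; column total (Exposed) = 40; grand total N = 212.
Expected count = (row total × column total) / N = 110 × 40 / 212 = 20.755.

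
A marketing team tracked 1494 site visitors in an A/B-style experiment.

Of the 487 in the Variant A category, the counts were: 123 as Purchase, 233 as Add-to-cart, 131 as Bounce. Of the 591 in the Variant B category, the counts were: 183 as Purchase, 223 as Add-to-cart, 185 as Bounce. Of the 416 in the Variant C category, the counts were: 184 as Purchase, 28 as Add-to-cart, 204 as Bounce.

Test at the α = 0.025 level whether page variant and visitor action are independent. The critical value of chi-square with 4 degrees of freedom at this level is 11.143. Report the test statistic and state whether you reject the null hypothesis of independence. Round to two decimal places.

Row totals: 487, 591, 416. Column totals: 490, 484, 520. Grand total N = 1494.
Expected counts (row total × column total / N):
  Variant A, Purchase: 487×490/1494 = 159.726
  Variant A, Add-to-cart: 487×484/1494 = 157.770
  Variant A, Bounce: 487×520/1494 = 169.505
  Variant B, Purchase: 591×490/1494 = 193.835
  Variant B, Add-to-cart: 591×484/1494 = 191.462
  Variant B, Bounce: 591×520/1494 = 205.703
  Variant C, Purchase: 416×490/1494 = 136.439
  Variant C, Add-to-cart: 416×484/1494 = 134.768
  Variant C, Bounce: 416×520/1494 = 144.793
Contributions (O − E)²/E:
  (123 − 159.726)²/159.726 = 8.4445
  (233 − 157.770)²/157.770 = 35.8722
  (131 − 169.505)²/169.505 = 8.7469
  (183 − 193.835)²/193.835 = 0.6057
  (223 − 191.462)²/191.462 = 5.1950
  (185 − 205.703)²/205.703 = 2.0837
  (184 − 136.439)²/136.439 = 16.5792
  (28 − 134.768)²/134.768 = 84.5854
  (204 − 144.793)²/144.793 = 24.2102
χ² = 8.4445 + 35.8722 + 8.7469 + 0.6057 + 5.1950 + 2.0837 + 16.5792 + 84.5854 + 24.2102 = 186.32
df = (3−1)(3−1) = 4. Since 186.32 > 11.143, reject the null hypothesis of independence at α = 0.025.

186.32; reject H₀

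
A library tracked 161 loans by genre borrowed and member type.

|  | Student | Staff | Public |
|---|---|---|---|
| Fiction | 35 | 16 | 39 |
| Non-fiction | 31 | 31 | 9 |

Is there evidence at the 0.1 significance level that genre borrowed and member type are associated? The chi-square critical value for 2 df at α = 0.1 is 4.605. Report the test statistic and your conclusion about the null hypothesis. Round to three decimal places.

21.842; reject H₀

Row totals: 90, 71. Column totals: 66, 47, 48. Grand total N = 161.
Expected counts (row total × column total / N):
  Fiction, Student: 90×66/161 = 36.8944
  Fiction, Staff: 90×47/161 = 26.2733
  Fiction, Public: 90×48/161 = 26.8323
  Non-fiction, Student: 71×66/161 = 29.1056
  Non-fiction, Staff: 71×47/161 = 20.7267
  Non-fiction, Public: 71×48/161 = 21.1677
Contributions (O − E)²/E:
  (35 − 36.8944)²/36.8944 = 0.0973
  (16 − 26.2733)²/26.2733 = 4.0170
  (39 − 26.8323)²/26.8323 = 5.5177
  (31 − 29.1056)²/29.1056 = 0.1233
  (31 − 20.7267)²/20.7267 = 5.0920
  (9 − 21.1677)²/21.1677 = 6.9943
χ² = 0.0973 + 4.0170 + 5.5177 + 0.1233 + 5.0920 + 6.9943 = 21.842
df = (2−1)(3−1) = 2. Since 21.842 > 4.605, reject the null hypothesis of independence at α = 0.1.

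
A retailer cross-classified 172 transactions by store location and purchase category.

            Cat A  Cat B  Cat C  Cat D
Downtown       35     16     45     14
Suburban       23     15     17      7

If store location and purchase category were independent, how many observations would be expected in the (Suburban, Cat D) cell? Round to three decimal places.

7.570

Row total (Suburban) = 62; column total (Cat D) = 21; grand total N = 172.
Expected count = (row total × column total) / N = 62 × 21 / 172 = 7.570.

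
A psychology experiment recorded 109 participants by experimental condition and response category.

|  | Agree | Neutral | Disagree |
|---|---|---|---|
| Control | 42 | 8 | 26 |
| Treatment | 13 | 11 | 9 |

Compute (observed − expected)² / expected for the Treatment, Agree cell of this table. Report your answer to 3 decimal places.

0.801

Row total (Treatment) = 33; column total (Agree) = 55; N = 109.
Expected count E = 33 × 55 / 109 = 16.6514.
Contribution = (O − E)²/E = (13 − 16.6514)² / 16.6514 = 0.801.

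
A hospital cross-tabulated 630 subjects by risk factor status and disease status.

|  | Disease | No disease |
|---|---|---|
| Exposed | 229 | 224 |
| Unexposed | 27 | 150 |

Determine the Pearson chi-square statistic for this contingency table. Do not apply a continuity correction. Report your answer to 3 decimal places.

Row totals: 453, 177. Column totals: 256, 374. Grand total N = 630.
Expected counts (row total × column total / N):
  Exposed, Disease: 453×256/630 = 184.0762
  Exposed, No disease: 453×374/630 = 268.9238
  Unexposed, Disease: 177×256/630 = 71.9238
  Unexposed, No disease: 177×374/630 = 105.0762
Contributions (O − E)²/E:
  (229 − 184.0762)²/184.0762 = 10.9637
  (224 − 268.9238)²/268.9238 = 7.5045
  (27 − 71.9238)²/71.9238 = 28.0595
  (150 − 105.0762)²/105.0762 = 19.2065
χ² = 10.9637 + 7.5045 + 28.0595 + 19.2065 = 65.734

65.734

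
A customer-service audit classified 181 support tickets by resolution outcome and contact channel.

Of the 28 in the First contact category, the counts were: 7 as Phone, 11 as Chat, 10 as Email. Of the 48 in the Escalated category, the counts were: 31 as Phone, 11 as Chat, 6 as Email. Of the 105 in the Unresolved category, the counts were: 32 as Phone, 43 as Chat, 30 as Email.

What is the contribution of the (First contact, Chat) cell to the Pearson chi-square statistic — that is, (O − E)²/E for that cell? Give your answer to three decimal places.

Row total (First contact) = 28; column total (Chat) = 65; N = 181.
Expected count E = 28 × 65 / 181 = 10.05525.
Contribution = (O − E)²/E = (11 − 10.05525)² / 10.05525 = 0.089.

0.089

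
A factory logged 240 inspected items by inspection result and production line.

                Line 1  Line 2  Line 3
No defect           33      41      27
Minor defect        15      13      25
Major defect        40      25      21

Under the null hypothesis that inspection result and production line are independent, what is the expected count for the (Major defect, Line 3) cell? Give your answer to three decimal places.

26.158

Row total (Major defect) = 86; column total (Line 3) = 73; grand total N = 240.
Expected count = (row total × column total) / N = 86 × 73 / 240 = 26.158.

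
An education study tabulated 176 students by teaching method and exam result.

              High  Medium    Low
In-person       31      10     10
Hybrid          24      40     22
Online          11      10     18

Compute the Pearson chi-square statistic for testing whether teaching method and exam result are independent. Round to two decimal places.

24.18

Row totals: 51, 86, 39. Column totals: 66, 60, 50. Grand total N = 176.
Expected counts (row total × column total / N):
  In-person, High: 51×66/176 = 19.125
  In-person, Medium: 51×60/176 = 17.386
  In-person, Low: 51×50/176 = 14.489
  Hybrid, High: 86×66/176 = 32.250
  Hybrid, Medium: 86×60/176 = 29.318
  Hybrid, Low: 86×50/176 = 24.432
  Online, High: 39×66/176 = 14.625
  Online, Medium: 39×60/176 = 13.295
  Online, Low: 39×50/176 = 11.080
Contributions (O − E)²/E:
  (31 − 19.125)²/19.125 = 7.3734
  (10 − 17.386)²/17.386 = 3.1378
  (10 − 14.489)²/14.489 = 1.3908
  (24 − 32.250)²/32.250 = 2.1105
  (40 − 29.318)²/29.318 = 3.8920
  (22 − 24.432)²/24.432 = 0.2421
  (11 − 14.625)²/14.625 = 0.8985
  (10 − 13.295)²/13.295 = 0.8166
  (18 − 11.080)²/11.080 = 4.3219
χ² = 7.3734 + 3.1378 + 1.3908 + 2.1105 + 3.8920 + 0.2421 + 0.8985 + 0.8166 + 4.3219 = 24.18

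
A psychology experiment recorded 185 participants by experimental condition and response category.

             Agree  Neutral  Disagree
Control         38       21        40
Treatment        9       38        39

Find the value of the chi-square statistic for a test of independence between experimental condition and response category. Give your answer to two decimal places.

Row totals: 99, 86. Column totals: 47, 59, 79. Grand total N = 185.
Expected counts (row total × column total / N):
  Control, Agree: 99×47/185 = 25.151
  Control, Neutral: 99×59/185 = 31.573
  Control, Disagree: 99×79/185 = 42.276
  Treatment, Agree: 86×47/185 = 21.849
  Treatment, Neutral: 86×59/185 = 27.427
  Treatment, Disagree: 86×79/185 = 36.724
Contributions (O − E)²/E:
  (38 − 25.151)²/25.151 = 6.5642
  (21 − 31.573)²/31.573 = 3.5406
  (40 − 42.276)²/42.276 = 0.1225
  (9 − 21.849)²/21.849 = 7.5563
  (38 − 27.427)²/27.427 = 4.0758
  (39 − 36.724)²/36.724 = 0.1411
χ² = 6.5642 + 3.5406 + 0.1225 + 7.5563 + 4.0758 + 0.1411 = 22.00

22.00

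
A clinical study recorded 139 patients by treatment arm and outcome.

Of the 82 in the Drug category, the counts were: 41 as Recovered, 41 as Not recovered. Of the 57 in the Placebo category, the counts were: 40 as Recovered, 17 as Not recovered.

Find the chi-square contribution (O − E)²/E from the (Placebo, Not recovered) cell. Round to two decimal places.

Row total (Placebo) = 57; column total (Not recovered) = 58; N = 139.
Expected count E = 57 × 58 / 139 = 23.784.
Contribution = (O − E)²/E = (17 − 23.784)² / 23.784 = 1.94.

1.94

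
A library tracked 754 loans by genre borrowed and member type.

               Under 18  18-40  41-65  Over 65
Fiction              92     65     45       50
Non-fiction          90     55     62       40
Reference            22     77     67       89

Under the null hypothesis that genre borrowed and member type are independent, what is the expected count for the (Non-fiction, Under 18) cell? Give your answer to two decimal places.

66.83

Row total (Non-fiction) = 247; column total (Under 18) = 204; grand total N = 754.
Expected count = (row total × column total) / N = 247 × 204 / 754 = 66.83.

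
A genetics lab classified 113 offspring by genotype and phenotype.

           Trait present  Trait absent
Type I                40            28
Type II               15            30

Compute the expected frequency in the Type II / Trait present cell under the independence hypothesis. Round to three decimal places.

Row total (Type II) = 45; column total (Trait present) = 55; grand total N = 113.
Expected count = (row total × column total) / N = 45 × 55 / 113 = 21.903.

21.903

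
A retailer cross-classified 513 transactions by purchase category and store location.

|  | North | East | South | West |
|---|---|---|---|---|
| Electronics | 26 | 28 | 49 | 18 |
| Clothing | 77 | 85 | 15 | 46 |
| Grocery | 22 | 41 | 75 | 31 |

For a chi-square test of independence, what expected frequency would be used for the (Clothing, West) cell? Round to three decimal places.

Row total (Clothing) = 223; column total (West) = 95; grand total N = 513.
Expected count = (row total × column total) / N = 223 × 95 / 513 = 41.296.

41.296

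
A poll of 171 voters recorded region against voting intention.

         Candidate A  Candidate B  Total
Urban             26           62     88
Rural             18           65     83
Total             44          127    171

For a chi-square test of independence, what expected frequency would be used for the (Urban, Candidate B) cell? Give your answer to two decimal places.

65.36

Row total (Urban) = 88; column total (Candidate B) = 127; grand total N = 171.
Expected count = (row total × column total) / N = 88 × 127 / 171 = 65.36.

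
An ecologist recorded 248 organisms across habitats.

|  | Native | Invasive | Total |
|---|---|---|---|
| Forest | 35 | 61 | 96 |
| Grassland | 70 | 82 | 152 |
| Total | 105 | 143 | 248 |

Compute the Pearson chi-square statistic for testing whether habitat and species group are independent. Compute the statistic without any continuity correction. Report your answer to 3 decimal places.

2.219

Grand total N = 248.
Expected counts (row total × column total / N):
  Forest, Native: 96×105/248 = 40.6452
  Forest, Invasive: 96×143/248 = 55.3548
  Grassland, Native: 152×105/248 = 64.3548
  Grassland, Invasive: 152×143/248 = 87.6452
Contributions (O − E)²/E:
  (35 − 40.6452)²/40.6452 = 0.7841
  (61 − 55.3548)²/55.3548 = 0.5757
  (70 − 64.3548)²/64.3548 = 0.4952
  (82 − 87.6452)²/87.6452 = 0.3636
χ² = 0.7841 + 0.5757 + 0.4952 + 0.3636 = 2.219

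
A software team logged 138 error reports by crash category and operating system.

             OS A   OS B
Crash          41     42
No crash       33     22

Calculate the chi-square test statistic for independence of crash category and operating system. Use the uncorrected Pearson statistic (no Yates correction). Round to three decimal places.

1.495

Row totals: 83, 55. Column totals: 74, 64. Grand total N = 138.
Expected counts (row total × column total / N):
  Crash, OS A: 83×74/138 = 44.5072
  Crash, OS B: 83×64/138 = 38.4928
  No crash, OS A: 55×74/138 = 29.4928
  No crash, OS B: 55×64/138 = 25.5072
Contributions (O − E)²/E:
  (41 − 44.5072)²/44.5072 = 0.2764
  (42 − 38.4928)²/38.4928 = 0.3196
  (33 − 29.4928)²/29.4928 = 0.4171
  (22 − 25.5072)²/25.5072 = 0.4822
χ² = 0.2764 + 0.3196 + 0.4171 + 0.4822 = 1.495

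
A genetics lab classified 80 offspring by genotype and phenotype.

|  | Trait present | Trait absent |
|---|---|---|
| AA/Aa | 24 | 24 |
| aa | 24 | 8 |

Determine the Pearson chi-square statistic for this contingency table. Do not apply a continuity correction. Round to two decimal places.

5.00

Row totals: 48, 32. Column totals: 48, 32. Grand total N = 80.
Expected counts (row total × column total / N):
  AA/Aa, Trait present: 48×48/80 = 28.800
  AA/Aa, Trait absent: 48×32/80 = 19.200
  aa, Trait present: 32×48/80 = 19.200
  aa, Trait absent: 32×32/80 = 12.800
Contributions (O − E)²/E:
  (24 − 28.800)²/28.800 = 0.8000
  (24 − 19.200)²/19.200 = 1.2000
  (24 − 19.200)²/19.200 = 1.2000
  (8 − 12.800)²/12.800 = 1.8000
χ² = 0.8000 + 1.2000 + 1.2000 + 1.8000 = 5.00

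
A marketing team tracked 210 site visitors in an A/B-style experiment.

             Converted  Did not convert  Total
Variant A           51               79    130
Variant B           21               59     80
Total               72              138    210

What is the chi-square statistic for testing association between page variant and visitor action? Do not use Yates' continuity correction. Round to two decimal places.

Grand total N = 210.
Expected counts (row total × column total / N):
  Variant A, Converted: 130×72/210 = 44.571
  Variant A, Did not convert: 130×138/210 = 85.429
  Variant B, Converted: 80×72/210 = 27.429
  Variant B, Did not convert: 80×138/210 = 52.571
Contributions (O − E)²/E:
  (51 − 44.571)²/44.571 = 0.9273
  (79 − 85.429)²/85.429 = 0.4838
  (21 − 27.429)²/27.429 = 1.5069
  (59 − 52.571)²/52.571 = 0.7862
χ² = 0.9273 + 0.4838 + 1.5069 + 0.7862 = 3.70

3.70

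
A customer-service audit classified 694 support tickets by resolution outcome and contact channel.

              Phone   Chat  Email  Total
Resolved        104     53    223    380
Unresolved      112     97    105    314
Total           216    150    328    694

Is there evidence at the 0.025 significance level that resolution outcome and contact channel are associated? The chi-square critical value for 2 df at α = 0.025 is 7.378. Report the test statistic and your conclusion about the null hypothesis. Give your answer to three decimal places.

49.828; reject H₀

Grand total N = 694.
Expected counts (row total × column total / N):
  Resolved, Phone: 380×216/694 = 118.2709
  Resolved, Chat: 380×150/694 = 82.1326
  Resolved, Email: 380×328/694 = 179.5965
  Unresolved, Phone: 314×216/694 = 97.7291
  Unresolved, Chat: 314×150/694 = 67.8674
  Unresolved, Email: 314×328/694 = 148.4035
Contributions (O − E)²/E:
  (104 − 118.2709)²/118.2709 = 1.7220
  (53 − 82.1326)²/82.1326 = 10.3334
  (223 − 179.5965)²/179.5965 = 10.4894
  (112 − 97.7291)²/97.7291 = 2.0839
  (97 − 67.8674)²/67.8674 = 12.5054
  (105 − 148.4035)²/148.4035 = 12.6942
χ² = 1.7220 + 10.3334 + 10.4894 + 2.0839 + 12.5054 + 12.6942 = 49.828
df = (2−1)(3−1) = 2. Since 49.828 > 7.378, reject the null hypothesis of independence at α = 0.025.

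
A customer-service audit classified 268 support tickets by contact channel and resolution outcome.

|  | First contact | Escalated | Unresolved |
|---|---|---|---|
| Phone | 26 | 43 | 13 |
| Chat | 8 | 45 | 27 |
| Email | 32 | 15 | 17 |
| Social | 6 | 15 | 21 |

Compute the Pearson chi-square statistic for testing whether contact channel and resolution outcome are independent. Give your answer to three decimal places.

47.246

Row totals: 82, 80, 64, 42. Column totals: 72, 118, 78. Grand total N = 268.
Expected counts (row total × column total / N):
  Phone, First contact: 82×72/268 = 22.0299
  Phone, Escalated: 82×118/268 = 36.1045
  Phone, Unresolved: 82×78/268 = 23.8657
  Chat, First contact: 80×72/268 = 21.4925
  Chat, Escalated: 80×118/268 = 35.2239
  Chat, Unresolved: 80×78/268 = 23.2836
  Email, First contact: 64×72/268 = 17.1940
  Email, Escalated: 64×118/268 = 28.1791
  Email, Unresolved: 64×78/268 = 18.6269
  Social, First contact: 42×72/268 = 11.2836
  Social, Escalated: 42×118/268 = 18.4925
  Social, Unresolved: 42×78/268 = 12.2239
Contributions (O − E)²/E:
  (26 − 22.0299)²/22.0299 = 0.7155
  (43 − 36.1045)²/36.1045 = 1.3170
  (13 − 23.8657)²/23.8657 = 4.9470
  (8 − 21.4925)²/21.4925 = 8.4703
  (45 − 35.2239)²/35.2239 = 2.7133
  (27 − 23.2836)²/23.2836 = 0.5932
  (32 − 17.1940)²/17.1940 = 12.7497
  (15 − 28.1791)²/28.1791 = 6.1637
  (17 − 18.6269)²/18.6269 = 0.1421
  (6 − 11.2836)²/11.2836 = 2.4741
  (15 − 18.4925)²/18.4925 = 0.6596
  (21 − 12.2239)²/12.2239 = 6.3008
χ² = 0.7155 + 1.3170 + 4.9470 + 8.4703 + 2.7133 + 0.5932 + 12.7497 + 6.1637 + 0.1421 + 2.4741 + 0.6596 + 6.3008 = 47.246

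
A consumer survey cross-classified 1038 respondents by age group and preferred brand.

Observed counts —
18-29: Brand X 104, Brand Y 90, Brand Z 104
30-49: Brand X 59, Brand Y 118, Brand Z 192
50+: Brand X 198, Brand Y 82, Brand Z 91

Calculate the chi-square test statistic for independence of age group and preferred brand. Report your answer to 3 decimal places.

119.726

Row totals: 298, 369, 371. Column totals: 361, 290, 387. Grand total N = 1038.
Expected counts (row total × column total / N):
  18-29, Brand X: 298×361/1038 = 103.6397
  18-29, Brand Y: 298×290/1038 = 83.2563
  18-29, Brand Z: 298×387/1038 = 111.1040
  30-49, Brand X: 369×361/1038 = 128.3324
  30-49, Brand Y: 369×290/1038 = 103.0925
  30-49, Brand Z: 369×387/1038 = 137.5751
  50+, Brand X: 371×361/1038 = 129.0279
  50+, Brand Y: 371×290/1038 = 103.6513
  50+, Brand Z: 371×387/1038 = 138.3208
Contributions (O − E)²/E:
  (104 − 103.6397)²/103.6397 = 0.0013
  (90 − 83.2563)²/83.2563 = 0.5462
  (104 − 111.1040)²/111.1040 = 0.4542
  (59 − 128.3324)²/128.3324 = 37.4573
  (118 − 103.0925)²/103.0925 = 2.1557
  (192 − 137.5751)²/137.5751 = 21.5306
  (198 − 129.0279)²/129.0279 = 36.8692
  (82 − 103.6513)²/103.6513 = 4.5227
  (91 − 138.3208)²/138.3208 = 16.1889
χ² = 0.0013 + 0.5462 + 0.4542 + 37.4573 + 2.1557 + 21.5306 + 36.8692 + 4.5227 + 16.1889 = 119.726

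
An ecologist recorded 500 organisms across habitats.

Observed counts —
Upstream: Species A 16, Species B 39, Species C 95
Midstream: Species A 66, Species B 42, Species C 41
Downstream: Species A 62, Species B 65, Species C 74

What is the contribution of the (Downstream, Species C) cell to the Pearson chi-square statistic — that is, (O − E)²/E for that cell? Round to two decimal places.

Row total (Downstream) = 201; column total (Species C) = 210; N = 500.
Expected count E = 201 × 210 / 500 = 84.420.
Contribution = (O − E)²/E = (74 − 84.420)² / 84.420 = 1.29.

1.29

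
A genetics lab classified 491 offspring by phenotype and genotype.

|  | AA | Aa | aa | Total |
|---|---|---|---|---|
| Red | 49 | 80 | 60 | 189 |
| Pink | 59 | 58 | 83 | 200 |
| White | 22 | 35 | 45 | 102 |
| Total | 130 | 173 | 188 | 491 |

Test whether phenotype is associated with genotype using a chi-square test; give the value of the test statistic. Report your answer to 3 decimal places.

Grand total N = 491.
Expected counts (row total × column total / N):
  Red, AA: 189×130/491 = 50.04073
  Red, Aa: 189×173/491 = 66.59267
  Red, aa: 189×188/491 = 72.36660
  Pink, AA: 200×130/491 = 52.95316
  Pink, Aa: 200×173/491 = 70.46843
  Pink, aa: 200×188/491 = 76.57841
  White, AA: 102×130/491 = 27.00611
  White, Aa: 102×173/491 = 35.93890
  White, aa: 102×188/491 = 39.05499
Contributions (O − E)²/E:
  (49 − 50.04073)²/50.04073 = 0.0216
  (80 − 66.59267)²/66.59267 = 2.6993
  (60 − 72.36660)²/72.36660 = 2.1133
  (59 − 52.95316)²/52.95316 = 0.6905
  (58 − 70.46843)²/70.46843 = 2.2061
  (83 − 76.57841)²/76.57841 = 0.5385
  (22 − 27.00611)²/27.00611 = 0.9280
  (35 − 35.93890)²/35.93890 = 0.0245
  (45 − 39.05499)²/39.05499 = 0.9050
χ² = 0.0216 + 2.6993 + 2.1133 + 0.6905 + 2.2061 + 0.5385 + 0.9280 + 0.0245 + 0.9050 = 10.127

10.127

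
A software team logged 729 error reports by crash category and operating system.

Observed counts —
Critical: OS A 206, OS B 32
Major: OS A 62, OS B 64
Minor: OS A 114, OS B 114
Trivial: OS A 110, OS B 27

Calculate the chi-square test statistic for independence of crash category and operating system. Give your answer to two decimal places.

100.64

Row totals: 238, 126, 228, 137. Column totals: 492, 237. Grand total N = 729.
Expected counts (row total × column total / N):
  Critical, OS A: 238×492/729 = 160.626
  Critical, OS B: 238×237/729 = 77.374
  Major, OS A: 126×492/729 = 85.037
  Major, OS B: 126×237/729 = 40.963
  Minor, OS A: 228×492/729 = 153.877
  Minor, OS B: 228×237/729 = 74.123
  Trivial, OS A: 137×492/729 = 92.461
  Trivial, OS B: 137×237/729 = 44.539
Contributions (O − E)²/E:
  (206 − 160.626)²/160.626 = 12.8174
  (32 − 77.374)²/77.374 = 26.6084
  (62 − 85.037)²/85.037 = 6.2409
  (64 − 40.963)²/40.963 = 12.9557
  (114 − 153.877)²/153.877 = 10.3341
  (114 − 74.123)²/74.123 = 21.4532
  (110 − 92.461)²/92.461 = 3.3270
  (27 − 44.539)²/44.539 = 6.9067
χ² = 12.8174 + 26.6084 + 6.2409 + 12.9557 + 10.3341 + 21.4532 + 3.3270 + 6.9067 = 100.64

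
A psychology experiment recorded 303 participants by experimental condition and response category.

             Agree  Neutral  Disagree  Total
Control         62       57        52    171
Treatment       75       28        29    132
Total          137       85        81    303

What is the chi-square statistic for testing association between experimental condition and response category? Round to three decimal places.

Grand total N = 303.
Expected counts (row total × column total / N):
  Control, Agree: 171×137/303 = 77.3168
  Control, Neutral: 171×85/303 = 47.9703
  Control, Disagree: 171×81/303 = 45.7129
  Treatment, Agree: 132×137/303 = 59.6832
  Treatment, Neutral: 132×85/303 = 37.0297
  Treatment, Disagree: 132×81/303 = 35.2871
Contributions (O − E)²/E:
  (62 − 77.3168)²/77.3168 = 3.0343
  (57 − 47.9703)²/47.9703 = 1.6997
  (52 − 45.7129)²/45.7129 = 0.8647
  (75 − 59.6832)²/59.6832 = 3.9308
  (28 − 37.0297)²/37.0297 = 2.2019
  (29 − 35.2871)²/35.2871 = 1.1202
χ² = 3.0343 + 1.6997 + 0.8647 + 3.9308 + 2.2019 + 1.1202 = 12.852

12.852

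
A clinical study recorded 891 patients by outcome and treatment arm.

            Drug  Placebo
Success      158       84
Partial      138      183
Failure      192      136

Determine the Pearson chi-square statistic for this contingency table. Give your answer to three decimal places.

Row totals: 242, 321, 328. Column totals: 488, 403. Grand total N = 891.
Expected counts (row total × column total / N):
  Success, Drug: 242×488/891 = 132.5432
  Success, Placebo: 242×403/891 = 109.4568
  Partial, Drug: 321×488/891 = 175.8114
  Partial, Placebo: 321×403/891 = 145.1886
  Failure, Drug: 328×488/891 = 179.6453
  Failure, Placebo: 328×403/891 = 148.3547
Contributions (O − E)²/E:
  (158 − 132.5432)²/132.5432 = 4.8893
  (84 − 109.4568)²/109.4568 = 5.9206
  (138 − 175.8114)²/175.8114 = 8.1320
  (183 − 145.1886)²/145.1886 = 9.8472
  (192 − 179.6453)²/179.6453 = 0.8497
  (136 − 148.3547)²/148.3547 = 1.0289
χ² = 4.8893 + 5.9206 + 8.1320 + 9.8472 + 0.8497 + 1.0289 = 30.668

30.668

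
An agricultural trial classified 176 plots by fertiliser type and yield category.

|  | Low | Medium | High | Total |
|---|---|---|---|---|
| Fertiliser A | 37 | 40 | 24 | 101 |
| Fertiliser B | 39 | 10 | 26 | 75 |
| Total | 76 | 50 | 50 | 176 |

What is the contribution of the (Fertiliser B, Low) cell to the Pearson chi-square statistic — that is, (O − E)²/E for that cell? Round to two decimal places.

Row total (Fertiliser B) = 75; column total (Low) = 76; N = 176.
Expected count E = 75 × 76 / 176 = 32.386.
Contribution = (O − E)²/E = (39 − 32.386)² / 32.386 = 1.35.

1.35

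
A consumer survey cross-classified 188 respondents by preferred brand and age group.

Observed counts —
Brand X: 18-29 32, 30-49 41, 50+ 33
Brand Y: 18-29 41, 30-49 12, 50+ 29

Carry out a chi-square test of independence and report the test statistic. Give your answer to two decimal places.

14.41

Row totals: 106, 82. Column totals: 73, 53, 62. Grand total N = 188.
Expected counts (row total × column total / N):
  Brand X, 18-29: 106×73/188 = 41.1596
  Brand X, 30-49: 106×53/188 = 29.8830
  Brand X, 50+: 106×62/188 = 34.9574
  Brand Y, 18-29: 82×73/188 = 31.8404
  Brand Y, 30-49: 82×53/188 = 23.1170
  Brand Y, 50+: 82×62/188 = 27.0426
Contributions (O − E)²/E:
  (32 − 41.1596)²/41.1596 = 2.0384
  (41 − 29.8830)²/29.8830 = 4.1357
  (33 − 34.9574)²/34.9574 = 0.1096
  (41 − 31.8404)²/31.8404 = 2.6350
  (12 − 23.1170)²/23.1170 = 5.3462
  (29 − 27.0426)²/27.0426 = 0.1417
χ² = 2.0384 + 4.1357 + 0.1096 + 2.6350 + 5.3462 + 0.1417 = 14.41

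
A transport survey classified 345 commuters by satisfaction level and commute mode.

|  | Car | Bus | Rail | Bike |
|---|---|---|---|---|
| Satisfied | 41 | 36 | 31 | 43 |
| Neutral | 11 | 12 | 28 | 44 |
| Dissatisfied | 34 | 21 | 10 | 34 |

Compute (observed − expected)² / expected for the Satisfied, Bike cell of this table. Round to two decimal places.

Row total (Satisfied) = 151; column total (Bike) = 121; N = 345.
Expected count E = 151 × 121 / 345 = 52.959.
Contribution = (O − E)²/E = (43 − 52.959)² / 52.959 = 1.87.

1.87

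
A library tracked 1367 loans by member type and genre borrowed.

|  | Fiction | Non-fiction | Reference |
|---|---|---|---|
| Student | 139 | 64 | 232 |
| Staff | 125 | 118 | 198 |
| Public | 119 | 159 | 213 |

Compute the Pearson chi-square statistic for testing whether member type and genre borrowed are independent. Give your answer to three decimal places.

40.147

Row totals: 435, 441, 491. Column totals: 383, 341, 643. Grand total N = 1367.
Expected counts (row total × column total / N):
  Student, Fiction: 435×383/1367 = 121.8764
  Student, Non-fiction: 435×341/1367 = 108.5113
  Student, Reference: 435×643/1367 = 204.6123
  Staff, Fiction: 441×383/1367 = 123.5574
  Staff, Non-fiction: 441×341/1367 = 110.0080
  Staff, Reference: 441×643/1367 = 207.4345
  Public, Fiction: 491×383/1367 = 137.5662
  Public, Non-fiction: 491×341/1367 = 122.4806
  Public, Reference: 491×643/1367 = 230.9532
Contributions (O − E)²/E:
  (139 − 121.8764)²/121.8764 = 2.4059
  (64 − 108.5113)²/108.5113 = 18.2585
  (232 − 204.6123)²/204.6123 = 3.6659
  (125 − 123.5574)²/123.5574 = 0.0168
  (118 − 110.0080)²/110.0080 = 0.5806
  (198 − 207.4345)²/207.4345 = 0.4291
  (119 − 137.5662)²/137.5662 = 2.5057
  (159 − 122.4806)²/122.4806 = 10.8888
  (213 − 230.9532)²/230.9532 = 1.3956
χ² = 2.4059 + 18.2585 + 3.6659 + 0.0168 + 0.5806 + 0.4291 + 2.5057 + 10.8888 + 1.3956 = 40.147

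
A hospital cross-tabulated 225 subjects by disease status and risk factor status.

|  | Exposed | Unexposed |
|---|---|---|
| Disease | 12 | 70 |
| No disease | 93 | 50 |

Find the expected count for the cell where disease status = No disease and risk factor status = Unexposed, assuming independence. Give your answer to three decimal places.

76.267

Row total (No disease) = 143; column total (Unexposed) = 120; grand total N = 225.
Expected count = (row total × column total) / N = 143 × 120 / 225 = 76.267.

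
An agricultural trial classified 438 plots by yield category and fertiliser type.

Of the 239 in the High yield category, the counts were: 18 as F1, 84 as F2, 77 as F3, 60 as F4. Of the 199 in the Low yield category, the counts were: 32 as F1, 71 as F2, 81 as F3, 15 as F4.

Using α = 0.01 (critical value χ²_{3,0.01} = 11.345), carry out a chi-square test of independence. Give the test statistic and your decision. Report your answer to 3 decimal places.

Row totals: 239, 199. Column totals: 50, 155, 158, 75. Grand total N = 438.
Expected counts (row total × column total / N):
  High yield, F1: 239×50/438 = 27.2831
  High yield, F2: 239×155/438 = 84.5776
  High yield, F3: 239×158/438 = 86.2146
  High yield, F4: 239×75/438 = 40.9247
  Low yield, F1: 199×50/438 = 22.7169
  Low yield, F2: 199×155/438 = 70.4224
  Low yield, F3: 199×158/438 = 71.7854
  Low yield, F4: 199×75/438 = 34.0753
Contributions (O − E)²/E:
  (18 − 27.2831)²/27.2831 = 3.1586
  (84 − 84.5776)²/84.5776 = 0.0039
  (77 − 86.2146)²/86.2146 = 0.9849
  (60 − 40.9247)²/40.9247 = 8.8911
  (32 − 22.7169)²/22.7169 = 3.7935
  (71 − 70.4224)²/70.4224 = 0.0047
  (81 − 71.7854)²/71.7854 = 1.1828
  (15 − 34.0753)²/34.0753 = 10.6783
χ² = 3.1586 + 0.0039 + 0.9849 + 8.8911 + 3.7935 + 0.0047 + 1.1828 + 10.6783 = 28.698
df = (2−1)(4−1) = 3. Since 28.698 > 11.345, reject the null hypothesis of independence at α = 0.01.

28.698; reject H₀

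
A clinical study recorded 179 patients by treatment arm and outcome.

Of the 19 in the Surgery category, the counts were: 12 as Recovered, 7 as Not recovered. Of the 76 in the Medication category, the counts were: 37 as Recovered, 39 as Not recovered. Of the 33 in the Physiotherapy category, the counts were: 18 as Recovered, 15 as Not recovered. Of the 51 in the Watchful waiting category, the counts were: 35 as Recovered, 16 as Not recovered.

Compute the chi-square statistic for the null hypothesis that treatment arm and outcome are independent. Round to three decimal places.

Row totals: 19, 76, 33, 51. Column totals: 102, 77. Grand total N = 179.
Expected counts (row total × column total / N):
  Surgery, Recovered: 19×102/179 = 10.82682
  Surgery, Not recovered: 19×77/179 = 8.17318
  Medication, Recovered: 76×102/179 = 43.30726
  Medication, Not recovered: 76×77/179 = 32.69274
  Physiotherapy, Recovered: 33×102/179 = 18.80447
  Physiotherapy, Not recovered: 33×77/179 = 14.19553
  Watchful waiting, Recovered: 51×102/179 = 29.06145
  Watchful waiting, Not recovered: 51×77/179 = 21.93855
Contributions (O − E)²/E:
  (12 − 10.82682)²/10.82682 = 0.1271
  (7 − 8.17318)²/8.17318 = 0.1684
  (37 − 43.30726)²/43.30726 = 0.9186
  (39 − 32.69274)²/32.69274 = 1.2168
  (18 − 18.80447)²/18.80447 = 0.0344
  (15 − 14.19553)²/14.19553 = 0.0456
  (35 − 29.06145)²/29.06145 = 1.2135
  (16 − 21.93855)²/21.93855 = 1.6075
χ² = 0.1271 + 0.1684 + 0.9186 + 1.2168 + 0.0344 + 0.0456 + 1.2135 + 1.6075 = 5.332

5.332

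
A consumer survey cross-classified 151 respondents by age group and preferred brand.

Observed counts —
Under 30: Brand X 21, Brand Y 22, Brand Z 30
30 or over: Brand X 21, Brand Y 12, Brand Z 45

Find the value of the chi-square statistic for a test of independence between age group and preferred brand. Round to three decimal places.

5.782

Row totals: 73, 78. Column totals: 42, 34, 75. Grand total N = 151.
Expected counts (row total × column total / N):
  Under 30, Brand X: 73×42/151 = 20.3046
  Under 30, Brand Y: 73×34/151 = 16.4371
  Under 30, Brand Z: 73×75/151 = 36.2583
  30 or over, Brand X: 78×42/151 = 21.6954
  30 or over, Brand Y: 78×34/151 = 17.5629
  30 or over, Brand Z: 78×75/151 = 38.7417
Contributions (O − E)²/E:
  (21 − 20.3046)²/20.3046 = 0.0238
  (22 − 16.4371)²/16.4371 = 1.8827
  (30 − 36.2583)²/36.2583 = 1.0802
  (21 − 21.6954)²/21.6954 = 0.0223
  (12 − 17.5629)²/17.5629 = 1.7620
  (45 − 38.7417)²/38.7417 = 1.0110
χ² = 0.0238 + 1.8827 + 1.0802 + 0.0223 + 1.7620 + 1.0110 = 5.782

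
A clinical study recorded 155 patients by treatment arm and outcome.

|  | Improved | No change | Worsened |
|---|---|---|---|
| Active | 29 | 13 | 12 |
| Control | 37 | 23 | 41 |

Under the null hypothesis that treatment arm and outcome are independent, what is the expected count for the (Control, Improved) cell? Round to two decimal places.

43.01

Row total (Control) = 101; column total (Improved) = 66; grand total N = 155.
Expected count = (row total × column total) / N = 101 × 66 / 155 = 43.01.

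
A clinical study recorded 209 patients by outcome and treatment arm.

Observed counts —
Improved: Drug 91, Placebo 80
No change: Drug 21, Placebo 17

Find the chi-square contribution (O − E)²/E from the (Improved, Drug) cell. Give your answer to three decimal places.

Row total (Improved) = 171; column total (Drug) = 112; N = 209.
Expected count E = 171 × 112 / 209 = 91.6364.
Contribution = (O − E)²/E = (91 − 91.6364)² / 91.6364 = 0.004.

0.004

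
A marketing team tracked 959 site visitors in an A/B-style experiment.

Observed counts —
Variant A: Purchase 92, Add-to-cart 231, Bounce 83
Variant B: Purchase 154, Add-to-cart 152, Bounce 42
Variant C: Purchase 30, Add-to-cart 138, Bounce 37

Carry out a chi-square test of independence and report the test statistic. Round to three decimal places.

Row totals: 406, 348, 205. Column totals: 276, 521, 162. Grand total N = 959.
Expected counts (row total × column total / N):
  Variant A, Purchase: 406×276/959 = 116.8467
  Variant A, Add-to-cart: 406×521/959 = 220.5693
  Variant A, Bounce: 406×162/959 = 68.5839
  Variant B, Purchase: 348×276/959 = 100.1543
  Variant B, Add-to-cart: 348×521/959 = 189.0594
  Variant B, Bounce: 348×162/959 = 58.7862
  Variant C, Purchase: 205×276/959 = 58.9990
  Variant C, Add-to-cart: 205×521/959 = 111.3712
  Variant C, Bounce: 205×162/959 = 34.6298
Contributions (O − E)²/E:
  (92 − 116.8467)²/116.8467 = 5.2835
  (231 − 220.5693)²/220.5693 = 0.4933
  (83 − 68.5839)²/68.5839 = 3.0302
  (154 − 100.1543)²/100.1543 = 28.9489
  (152 − 189.0594)²/189.0594 = 7.2644
  (42 − 58.7862)²/58.7862 = 4.7932
  (30 − 58.9990)²/58.9990 = 14.2535
  (138 − 111.3712)²/111.3712 = 6.3669
  (37 − 34.6298)²/34.6298 = 0.1622
χ² = 5.2835 + 0.4933 + 3.0302 + 28.9489 + 7.2644 + 4.7932 + 14.2535 + 6.3669 + 0.1622 = 70.596

70.596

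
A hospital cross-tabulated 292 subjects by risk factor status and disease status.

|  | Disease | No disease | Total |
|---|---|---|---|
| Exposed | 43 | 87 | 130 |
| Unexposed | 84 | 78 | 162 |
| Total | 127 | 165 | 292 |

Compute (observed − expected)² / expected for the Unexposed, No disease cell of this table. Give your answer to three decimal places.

2.003

Row total (Unexposed) = 162; column total (No disease) = 165; N = 292.
Expected count E = 162 × 165 / 292 = 91.5411.
Contribution = (O − E)²/E = (78 − 91.5411)² / 91.5411 = 2.003.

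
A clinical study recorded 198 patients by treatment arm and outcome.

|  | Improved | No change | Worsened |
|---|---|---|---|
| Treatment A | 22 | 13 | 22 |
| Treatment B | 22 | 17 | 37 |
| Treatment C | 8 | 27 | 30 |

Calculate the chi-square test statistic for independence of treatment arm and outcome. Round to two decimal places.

14.57

Row totals: 57, 76, 65. Column totals: 52, 57, 89. Grand total N = 198.
Expected counts (row total × column total / N):
  Treatment A, Improved: 57×52/198 = 14.970
  Treatment A, No change: 57×57/198 = 16.409
  Treatment A, Worsened: 57×89/198 = 25.621
  Treatment B, Improved: 76×52/198 = 19.960
  Treatment B, No change: 76×57/198 = 21.879
  Treatment B, Worsened: 76×89/198 = 34.162
  Treatment C, Improved: 65×52/198 = 17.071
  Treatment C, No change: 65×57/198 = 18.712
  Treatment C, Worsened: 65×89/198 = 29.217
Contributions (O − E)²/E:
  (22 − 14.970)²/14.970 = 3.3013
  (13 − 16.409)²/16.409 = 0.7082
  (22 − 25.621)²/25.621 = 0.5118
  (22 − 19.960)²/19.960 = 0.2085
  (17 − 21.879)²/21.879 = 1.0880
  (37 − 34.162)²/34.162 = 0.2358
  (8 − 17.071)²/17.071 = 4.8200
  (27 − 18.712)²/18.712 = 3.6710
  (30 − 29.217)²/29.217 = 0.0210
χ² = 3.3013 + 0.7082 + 0.5118 + 0.2085 + 1.0880 + 0.2358 + 4.8200 + 3.6710 + 0.0210 = 14.57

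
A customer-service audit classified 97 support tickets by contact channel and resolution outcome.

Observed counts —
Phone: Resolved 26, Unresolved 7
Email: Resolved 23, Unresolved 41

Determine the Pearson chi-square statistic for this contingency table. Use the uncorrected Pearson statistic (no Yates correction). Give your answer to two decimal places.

Row totals: 33, 64. Column totals: 49, 48. Grand total N = 97.
Expected counts (row total × column total / N):
  Phone, Resolved: 33×49/97 = 16.670
  Phone, Unresolved: 33×48/97 = 16.330
  Email, Resolved: 64×49/97 = 32.330
  Email, Unresolved: 64×48/97 = 31.670
Contributions (O − E)²/E:
  (26 − 16.670)²/16.670 = 5.2219
  (7 − 16.330)²/16.330 = 5.3306
  (23 − 32.330)²/32.330 = 2.6925
  (41 − 31.670)²/31.670 = 2.7486
χ² = 5.2219 + 5.3306 + 2.6925 + 2.7486 = 15.99

15.99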